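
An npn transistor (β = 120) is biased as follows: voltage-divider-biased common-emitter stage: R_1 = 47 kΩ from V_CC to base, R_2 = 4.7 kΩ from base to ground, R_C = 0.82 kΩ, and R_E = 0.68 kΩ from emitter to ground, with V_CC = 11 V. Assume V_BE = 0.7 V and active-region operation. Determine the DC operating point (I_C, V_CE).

I_C ≈ 0.42 mA, V_CE ≈ 10 V

Thevenize the base divider: V_Th = V_CC·R_2/(R_1+R_2) = 11×4.7/51.7 = 1 V, R_Th = R_1‖R_2 = 4.27 kΩ.
Base-emitter loop: V_Th = I_B·R_Th + V_BE + (β+1)I_B·R_E, so I_B = (1 − 0.7) / (4.27 + 121×0.68) = 0.00347 mA.
I_C = β·I_B = 120×0.00347 = 0.416 mA, and I_E = (β+1)I_B = 0.419 mA.
V_CE = V_CC − I_C·R_C − I_E·R_E = 11 − 0.416×0.82 − 0.419×0.68 = 10.4 V.
V_CE = 10.4 V > 0.2 V confirms active-region operation.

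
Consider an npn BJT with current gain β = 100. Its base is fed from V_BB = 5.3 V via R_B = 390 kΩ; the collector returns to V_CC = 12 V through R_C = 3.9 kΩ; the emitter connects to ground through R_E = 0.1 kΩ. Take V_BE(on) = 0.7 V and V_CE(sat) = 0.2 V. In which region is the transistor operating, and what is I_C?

active; I_C ≈ 1.1 mA

Assume active. Base-emitter loop: I_B = (V_BB − V_BE)/(R_B + (β+1)R_E) = (5.3 − 0.7)/(390 + 101×0.1) = 0.0115 mA.
I_C = β·I_B = 100×0.0115 = 1.15 mA.
V_CE = V_CC − I_C·R_C − I_E·R_E = 12 − 1.15×3.9 − 1.16×0.1 = 7.4 V > V_CE(sat), so the active-region assumption holds.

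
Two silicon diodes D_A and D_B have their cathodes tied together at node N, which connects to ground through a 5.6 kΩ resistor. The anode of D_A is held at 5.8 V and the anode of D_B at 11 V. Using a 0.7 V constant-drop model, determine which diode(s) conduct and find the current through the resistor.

Assume both conduct. Then node N would need to be at both 5.8−0.7 = 5.1 V and 11−0.7 = 10.3 V, which is impossible.
Assume only D_B conducts: V_N = 11 − 0.7 = 10.3 V, so I_R = 10.3/5.6 = 1.84 mA.
Check D_A: its anode-to-cathode voltage is 5.8 − 10.3 = -4.5 V < 0.7 V, so it is off. The assumption is consistent.

Only D_B conducts; I_R ≈ 1.8 mA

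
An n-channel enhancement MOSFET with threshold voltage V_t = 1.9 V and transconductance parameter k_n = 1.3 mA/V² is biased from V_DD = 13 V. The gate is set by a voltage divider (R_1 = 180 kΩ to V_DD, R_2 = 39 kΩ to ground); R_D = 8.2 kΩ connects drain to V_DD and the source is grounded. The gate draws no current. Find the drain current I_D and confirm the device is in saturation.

I_D ≈ 0.11 mA

V_G = V_DD·R_2/(R_1+R_2) = 13×39/219 = 2.32 V. With the source grounded, V_GS = V_G = 2.32 V.
Assume saturation: I_D = (k_n/2)(V_GS − V_t)² = (1.3/2)×(2.32 − 1.9)² = 0.65×0.415² = 0.112 mA.
V_DS = V_DD − I_D·R_D = 13 − 0.112×8.2 = 12.1 V.
Saturation requires V_DS ≥ V_GS − V_t = 0.415 V; 12.1 ≥ 0.415 ✓.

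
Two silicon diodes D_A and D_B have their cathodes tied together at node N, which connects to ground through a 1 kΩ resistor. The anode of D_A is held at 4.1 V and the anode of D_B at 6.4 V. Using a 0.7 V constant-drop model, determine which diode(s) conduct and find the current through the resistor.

Only D_B conducts; I_R ≈ 5.7 mA

Assume both conduct. Then node N would need to be at both 4.1−0.7 = 3.4 V and 6.4−0.7 = 5.7 V, which is impossible.
Assume only D_B conducts: V_N = 6.4 − 0.7 = 5.7 V, so I_R = 5.7/1 = 5.7 mA.
Check D_A: its anode-to-cathode voltage is 4.1 − 5.7 = -1.6 V < 0.7 V, so it is off. The assumption is consistent.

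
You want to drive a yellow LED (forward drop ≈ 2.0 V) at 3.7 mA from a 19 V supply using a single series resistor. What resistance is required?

The resistor drops V_S − V_D = 19 − 2.0 = 17 V at 3.7 mA.
R = 17 V / 3.7 mA = 4.59 kΩ.

R ≈ 4.6 kΩ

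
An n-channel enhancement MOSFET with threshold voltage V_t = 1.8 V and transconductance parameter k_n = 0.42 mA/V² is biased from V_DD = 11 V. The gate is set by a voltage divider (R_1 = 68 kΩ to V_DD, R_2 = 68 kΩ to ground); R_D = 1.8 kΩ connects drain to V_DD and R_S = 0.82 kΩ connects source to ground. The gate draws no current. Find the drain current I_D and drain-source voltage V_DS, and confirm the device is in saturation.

V_G = V_DD·R_2/(R_1+R_2) = 11×68/136 = 5.5 V.
Assume saturation: I_D = (k_n/2)(V_GS − V_t)² with V_GS = V_G − I_D·R_S = 5.5 − 0.82·I_D.
Substituting gives 0.141·I_D² − 2.27·I_D + 2.87 = 0, with roots I_D = 1.38 or 14.7 mA.
The root I_D = 14.7 mA gives V_GS = -6.57 V ≤ V_t, so take I_D = 1.38 mA.
Then V_GS = 4.37 V and V_DS = V_DD − I_D(R_D+R_S) = 11 − 1.38×2.62 = 7.38 V.
Saturation requires V_DS ≥ V_GS − V_t = 2.57 V; 7.38 ≥ 2.57 ✓.

I_D ≈ 1.4 mA, V_DS ≈ 7.4 V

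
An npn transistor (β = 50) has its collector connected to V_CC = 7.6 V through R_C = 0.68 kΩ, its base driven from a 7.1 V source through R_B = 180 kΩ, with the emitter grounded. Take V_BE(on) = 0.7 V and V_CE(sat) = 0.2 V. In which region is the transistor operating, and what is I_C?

Assume active. Base-emitter loop: I_B = (V_BB − V_BE)/R_B = (7.1 − 0.7)/180 = 0.0356 mA.
I_C = β·I_B = 50×0.0356 = 1.78 mA.
V_CE = V_CC − I_C·R_C = 7.6 − 1.78×0.68 = 6.39 V > V_CE(sat), so the active-region assumption holds.

active; I_C ≈ 1.8 mA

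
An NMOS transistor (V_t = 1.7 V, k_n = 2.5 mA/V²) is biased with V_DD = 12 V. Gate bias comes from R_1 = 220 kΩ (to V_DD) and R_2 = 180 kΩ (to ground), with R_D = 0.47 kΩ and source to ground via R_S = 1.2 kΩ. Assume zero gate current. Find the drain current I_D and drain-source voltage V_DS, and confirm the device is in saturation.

V_G = V_DD·R_2/(R_1+R_2) = 12×180/400 = 5.4 V.
Assume saturation: I_D = (k_n/2)(V_GS − V_t)² with V_GS = V_G − I_D·R_S = 5.4 − 1.2·I_D.
Substituting gives 1.8·I_D² − 12.1·I_D + 17.1 = 0, with roots I_D = 2.02 or 4.7 mA.
The root I_D = 4.7 mA gives V_GS = -0.239 V ≤ V_t, so take I_D = 2.02 mA.
Then V_GS = 2.97 V and V_DS = V_DD − I_D(R_D+R_S) = 12 − 2.02×1.67 = 8.62 V.
Saturation requires V_DS ≥ V_GS − V_t = 1.27 V; 8.62 ≥ 1.27 ✓.

I_D ≈ 2 mA, V_DS ≈ 8.6 V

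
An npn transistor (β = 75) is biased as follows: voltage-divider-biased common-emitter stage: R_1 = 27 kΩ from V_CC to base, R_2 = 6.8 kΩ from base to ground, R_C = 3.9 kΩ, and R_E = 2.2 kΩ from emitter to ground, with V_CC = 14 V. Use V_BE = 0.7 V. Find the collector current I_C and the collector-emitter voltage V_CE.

Thevenize the base divider: V_Th = V_CC·R_2/(R_1+R_2) = 14×6.8/33.8 = 2.82 V, R_Th = R_1‖R_2 = 5.43 kΩ.
Base-emitter loop: V_Th = I_B·R_Th + V_BE + (β+1)I_B·R_E, so I_B = (2.82 − 0.7) / (5.43 + 76×2.2) = 0.0123 mA.
I_C = β·I_B = 75×0.0123 = 0.92 mA, and I_E = (β+1)I_B = 0.932 mA.
V_CE = V_CC − I_C·R_C − I_E·R_E = 14 − 0.92×3.9 − 0.932×2.2 = 8.36 V.
V_CE = 8.36 V > 0.2 V confirms active-region operation.

I_C ≈ 0.92 mA, V_CE ≈ 8.4 V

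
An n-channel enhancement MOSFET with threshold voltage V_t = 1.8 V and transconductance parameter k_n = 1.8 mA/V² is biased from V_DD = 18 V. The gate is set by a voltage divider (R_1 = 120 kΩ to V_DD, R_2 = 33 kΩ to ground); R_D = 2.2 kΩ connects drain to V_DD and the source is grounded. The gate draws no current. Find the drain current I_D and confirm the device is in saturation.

I_D ≈ 3.9 mA

V_G = V_DD·R_2/(R_1+R_2) = 18×33/153 = 3.88 V. With the source grounded, V_GS = V_G = 3.88 V.
Assume saturation: I_D = (k_n/2)(V_GS − V_t)² = (1.8/2)×(3.88 − 1.8)² = 0.9×2.08² = 3.9 mA.
V_DS = V_DD − I_D·R_D = 18 − 3.9×2.2 = 9.41 V.
Saturation requires V_DS ≥ V_GS − V_t = 2.08 V; 9.41 ≥ 2.08 ✓.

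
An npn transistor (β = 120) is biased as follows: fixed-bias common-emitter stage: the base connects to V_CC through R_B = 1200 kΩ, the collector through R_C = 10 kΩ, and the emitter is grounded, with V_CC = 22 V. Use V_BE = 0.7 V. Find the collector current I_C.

I_C ≈ 2.1 mA

Base loop: V_CC = I_B·R_B + V_BE, so I_B = (22 − 0.7)/1200 kΩ = 0.0178 mA.
In the active region I_C = β·I_B = 120 × 0.0178 = 2.13 mA.
Collector loop: V_CE = V_CC − I_C·R_C = 22 − 2.13×10 = 0.7 V.
Since V_CE = 0.7 V > V_CE(sat) ≈ 0.2 V, the transistor is in the active region as assumed.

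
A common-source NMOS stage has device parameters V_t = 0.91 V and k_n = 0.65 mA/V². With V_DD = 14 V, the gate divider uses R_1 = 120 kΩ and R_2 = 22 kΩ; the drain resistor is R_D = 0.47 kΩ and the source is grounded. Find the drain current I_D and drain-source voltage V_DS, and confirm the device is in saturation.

I_D ≈ 0.52 mA, V_DS ≈ 14 V

V_G = V_DD·R_2/(R_1+R_2) = 14×22/142 = 2.17 V. With the source grounded, V_GS = V_G = 2.17 V.
Assume saturation: I_D = (k_n/2)(V_GS − V_t)² = (0.65/2)×(2.17 − 0.91)² = 0.325×1.26² = 0.515 mA.
V_DS = V_DD − I_D·R_D = 14 − 0.515×0.47 = 13.8 V.
Saturation requires V_DS ≥ V_GS − V_t = 1.26 V; 13.8 ≥ 1.26 ✓.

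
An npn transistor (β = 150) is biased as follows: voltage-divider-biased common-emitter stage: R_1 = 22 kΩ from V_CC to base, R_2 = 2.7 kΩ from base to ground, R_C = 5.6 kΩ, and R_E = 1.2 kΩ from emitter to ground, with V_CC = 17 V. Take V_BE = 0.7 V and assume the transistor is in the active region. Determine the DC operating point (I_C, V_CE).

Thevenize the base divider: V_Th = V_CC·R_2/(R_1+R_2) = 17×2.7/24.7 = 1.86 V, R_Th = R_1‖R_2 = 2.4 kΩ.
Base-emitter loop: V_Th = I_B·R_Th + V_BE + (β+1)I_B·R_E, so I_B = (1.86 − 0.7) / (2.4 + 151×1.2) = 0.00631 mA.
I_C = β·I_B = 150×0.00631 = 0.946 mA, and I_E = (β+1)I_B = 0.953 mA.
V_CE = V_CC − I_C·R_C − I_E·R_E = 17 − 0.946×5.6 − 0.953×1.2 = 10.6 V.
V_CE = 10.6 V > 0.2 V confirms active-region operation.

I_C ≈ 0.95 mA, V_CE ≈ 11 V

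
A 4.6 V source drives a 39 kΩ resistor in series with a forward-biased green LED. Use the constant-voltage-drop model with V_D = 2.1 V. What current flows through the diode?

I ≈ 0.064 mA

KVL around the loop: 4.6 = V_D + I·R = 2.1 + I × 39 kΩ.
So I = (4.6 − 2.1) / 39 kΩ = 2.5 / 39 = 0.0641 mA.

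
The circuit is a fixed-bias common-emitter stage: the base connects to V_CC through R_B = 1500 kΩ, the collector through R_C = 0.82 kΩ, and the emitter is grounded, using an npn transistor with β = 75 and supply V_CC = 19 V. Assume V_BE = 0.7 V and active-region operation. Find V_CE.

V_CE ≈ 18 V

Base loop: V_CC = I_B·R_B + V_BE, so I_B = (19 − 0.7)/1500 kΩ = 0.0122 mA.
In the active region I_C = β·I_B = 75 × 0.0122 = 0.915 mA.
Collector loop: V_CE = V_CC − I_C·R_C = 19 − 0.915×0.82 = 18.2 V.
Since V_CE = 18.2 V > V_CE(sat) ≈ 0.2 V, the transistor is in the active region as assumed.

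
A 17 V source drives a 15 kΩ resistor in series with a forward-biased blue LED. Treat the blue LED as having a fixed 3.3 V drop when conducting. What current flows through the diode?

I ≈ 0.91 mA

KVL around the loop: 17 = V_D + I·R = 3.3 + I × 15 kΩ.
So I = (17 − 3.3) / 15 kΩ = 13.7 / 15 = 0.913 mA.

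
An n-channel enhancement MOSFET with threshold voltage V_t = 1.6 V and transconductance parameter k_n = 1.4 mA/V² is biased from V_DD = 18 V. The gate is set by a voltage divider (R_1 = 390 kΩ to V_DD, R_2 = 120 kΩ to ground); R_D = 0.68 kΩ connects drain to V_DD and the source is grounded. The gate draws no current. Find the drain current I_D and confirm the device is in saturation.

V_G = V_DD·R_2/(R_1+R_2) = 18×120/510 = 4.24 V. With the source grounded, V_GS = V_G = 4.24 V.
Assume saturation: I_D = (k_n/2)(V_GS − V_t)² = (1.4/2)×(4.24 − 1.6)² = 0.7×2.64² = 4.86 mA.
V_DS = V_DD − I_D·R_D = 18 − 4.86×0.68 = 14.7 V.
Saturation requires V_DS ≥ V_GS − V_t = 2.64 V; 14.7 ≥ 2.64 ✓.

I_D ≈ 4.9 mA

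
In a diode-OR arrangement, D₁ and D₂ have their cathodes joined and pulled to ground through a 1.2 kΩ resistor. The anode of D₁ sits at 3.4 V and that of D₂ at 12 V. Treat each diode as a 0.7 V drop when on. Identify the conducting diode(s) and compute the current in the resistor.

Assume both conduct. Then node N would need to be at both 3.4−0.7 = 2.7 V and 12−0.7 = 11.3 V, which is impossible.
Assume only D₂ conducts: V_N = 12 − 0.7 = 11.3 V, so I_R = 11.3/1.2 = 9.42 mA.
Check D₁: its anode-to-cathode voltage is 3.4 − 11.3 = -7.9 V < 0.7 V, so it is off. The assumption is consistent.

Only D₂ conducts; I_R ≈ 9.4 mA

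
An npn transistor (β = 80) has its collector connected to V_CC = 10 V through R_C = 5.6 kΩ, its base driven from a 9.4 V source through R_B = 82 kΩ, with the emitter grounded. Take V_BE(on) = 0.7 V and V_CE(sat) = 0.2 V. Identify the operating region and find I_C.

saturation; I_C ≈ 1.8 mA

Assume active: I_B = (9.4 − 0.7)/82 = 0.106 mA, giving I_C = β·I_B = 8.49 mA.
But then V_CE = 10 − 8.49×5.6 = -37.5 V < V_CE(sat) = 0.2 V — impossible in the active region.
So the transistor is saturated. With V_CE = 0.2 V, I_C = (V_CC − 0.2)/R_C = 9.8/5.6 = 1.75 mA.
Check: β·I_B = 8.49 mA > I_C = 1.75 mA, confirming saturation.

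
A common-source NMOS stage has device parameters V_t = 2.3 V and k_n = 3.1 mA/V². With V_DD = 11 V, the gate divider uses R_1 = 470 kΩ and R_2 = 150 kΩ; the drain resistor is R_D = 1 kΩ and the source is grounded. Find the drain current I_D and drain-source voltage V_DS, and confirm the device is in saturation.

V_G = V_DD·R_2/(R_1+R_2) = 11×150/620 = 2.66 V. With the source grounded, V_GS = V_G = 2.66 V.
Assume saturation: I_D = (k_n/2)(V_GS − V_t)² = (3.1/2)×(2.66 − 2.3)² = 1.55×0.361² = 0.202 mA.
V_DS = V_DD − I_D·R_D = 11 − 0.202×1 = 10.8 V.
Saturation requires V_DS ≥ V_GS − V_t = 0.361 V; 10.8 ≥ 0.361 ✓.

I_D ≈ 0.2 mA, V_DS ≈ 11 V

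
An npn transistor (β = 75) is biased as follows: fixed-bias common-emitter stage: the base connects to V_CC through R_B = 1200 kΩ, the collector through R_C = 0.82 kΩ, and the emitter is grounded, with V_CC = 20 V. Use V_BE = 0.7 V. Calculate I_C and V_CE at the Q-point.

I_C ≈ 1.2 mA, V_CE ≈ 19 V

Base loop: V_CC = I_B·R_B + V_BE, so I_B = (20 − 0.7)/1200 kΩ = 0.0161 mA.
In the active region I_C = β·I_B = 75 × 0.0161 = 1.21 mA.
Collector loop: V_CE = V_CC − I_C·R_C = 20 − 1.21×0.82 = 19 V.
Since V_CE = 19 V > V_CE(sat) ≈ 0.2 V, the transistor is in the active region as assumed.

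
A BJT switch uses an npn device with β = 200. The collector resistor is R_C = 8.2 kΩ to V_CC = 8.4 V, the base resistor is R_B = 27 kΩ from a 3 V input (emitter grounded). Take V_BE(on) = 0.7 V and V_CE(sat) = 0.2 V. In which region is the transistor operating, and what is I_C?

saturation; I_C ≈ 1 mA

Assume active: I_B = (3 − 0.7)/27 = 0.0852 mA, giving I_C = β·I_B = 17 mA.
But then V_CE = 8.4 − 17×8.2 = -131 V < V_CE(sat) = 0.2 V — impossible in the active region.
So the transistor is saturated. With V_CE = 0.2 V, I_C = (V_CC − 0.2)/R_C = 8.2/8.2 = 1 mA.
Check: β·I_B = 17 mA > I_C = 1 mA, confirming saturation.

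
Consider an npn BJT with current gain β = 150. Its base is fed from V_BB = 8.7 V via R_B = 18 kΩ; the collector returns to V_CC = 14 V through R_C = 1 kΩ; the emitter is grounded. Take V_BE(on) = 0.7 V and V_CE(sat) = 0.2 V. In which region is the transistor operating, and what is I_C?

saturation; I_C ≈ 14 mA

Assume active: I_B = (8.7 − 0.7)/18 = 0.444 mA, giving I_C = β·I_B = 66.7 mA.
But then V_CE = 14 − 66.7×1 = -52.7 V < V_CE(sat) = 0.2 V — impossible in the active region.
So the transistor is saturated. With V_CE = 0.2 V, I_C = (V_CC − 0.2)/R_C = 13.8/1 = 13.8 mA.
Check: β·I_B = 66.7 mA > I_C = 13.8 mA, confirming saturation.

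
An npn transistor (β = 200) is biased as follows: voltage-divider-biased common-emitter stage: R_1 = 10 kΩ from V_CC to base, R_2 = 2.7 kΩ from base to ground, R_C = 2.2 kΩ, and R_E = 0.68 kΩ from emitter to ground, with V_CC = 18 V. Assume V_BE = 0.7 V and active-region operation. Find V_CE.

Thevenize the base divider: V_Th = V_CC·R_2/(R_1+R_2) = 18×2.7/12.7 = 3.83 V, R_Th = R_1‖R_2 = 2.13 kΩ.
Base-emitter loop: V_Th = I_B·R_Th + V_BE + (β+1)I_B·R_E, so I_B = (3.83 − 0.7) / (2.13 + 201×0.68) = 0.0225 mA.
I_C = β·I_B = 200×0.0225 = 4.51 mA, and I_E = (β+1)I_B = 4.53 mA.
V_CE = V_CC − I_C·R_C − I_E·R_E = 18 − 4.51×2.2 − 4.53×0.68 = 5.01 V.
V_CE = 5.01 V > 0.2 V confirms active-region operation.

V_CE ≈ 5 V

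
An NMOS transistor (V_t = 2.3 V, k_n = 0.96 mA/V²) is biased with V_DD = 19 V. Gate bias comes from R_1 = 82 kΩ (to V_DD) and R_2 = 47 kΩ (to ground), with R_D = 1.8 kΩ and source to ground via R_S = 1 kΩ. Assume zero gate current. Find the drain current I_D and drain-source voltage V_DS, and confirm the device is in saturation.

V_G = V_DD·R_2/(R_1+R_2) = 19×47/129 = 6.92 V.
Assume saturation: I_D = (k_n/2)(V_GS − V_t)² with V_GS = V_G − I_D·R_S = 6.92 − 1·I_D.
Substituting gives 0.48·I_D² − 5.44·I_D + 10.3 = 0, with roots I_D = 2.39 or 8.94 mA.
The root I_D = 8.94 mA gives V_GS = -2.02 V ≤ V_t, so take I_D = 2.39 mA.
Then V_GS = 4.53 V and V_DS = V_DD − I_D(R_D+R_S) = 19 − 2.39×2.8 = 12.3 V.
Saturation requires V_DS ≥ V_GS − V_t = 2.23 V; 12.3 ≥ 2.23 ✓.

I_D ≈ 2.4 mA, V_DS ≈ 12 V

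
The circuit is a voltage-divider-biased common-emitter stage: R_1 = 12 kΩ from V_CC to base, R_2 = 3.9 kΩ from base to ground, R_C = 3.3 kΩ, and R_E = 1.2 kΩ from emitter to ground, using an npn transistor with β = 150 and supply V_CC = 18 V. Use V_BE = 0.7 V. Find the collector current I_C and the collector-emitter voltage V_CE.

Thevenize the base divider: V_Th = V_CC·R_2/(R_1+R_2) = 18×3.9/15.9 = 4.42 V, R_Th = R_1‖R_2 = 2.94 kΩ.
Base-emitter loop: V_Th = I_B·R_Th + V_BE + (β+1)I_B·R_E, so I_B = (4.42 − 0.7) / (2.94 + 151×1.2) = 0.0202 mA.
I_C = β·I_B = 150×0.0202 = 3.03 mA, and I_E = (β+1)I_B = 3.05 mA.
V_CE = V_CC − I_C·R_C − I_E·R_E = 18 − 3.03×3.3 − 3.05×1.2 = 4.36 V.
V_CE = 4.36 V > 0.2 V confirms active-region operation.

I_C ≈ 3 mA, V_CE ≈ 4.4 V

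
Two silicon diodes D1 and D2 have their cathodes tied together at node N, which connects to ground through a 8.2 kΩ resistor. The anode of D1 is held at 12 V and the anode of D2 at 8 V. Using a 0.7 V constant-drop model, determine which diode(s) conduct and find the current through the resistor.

Only D1 conducts; I_R ≈ 1.4 mA

Assume both conduct. Then node N would need to be at both 12−0.7 = 11.3 V and 8−0.7 = 7.3 V, which is impossible.
Assume only D1 conducts: V_N = 12 − 0.7 = 11.3 V, so I_R = 11.3/8.2 = 1.38 mA.
Check D2: its anode-to-cathode voltage is 8 − 11.3 = -3.3 V < 0.7 V, so it is off. The assumption is consistent.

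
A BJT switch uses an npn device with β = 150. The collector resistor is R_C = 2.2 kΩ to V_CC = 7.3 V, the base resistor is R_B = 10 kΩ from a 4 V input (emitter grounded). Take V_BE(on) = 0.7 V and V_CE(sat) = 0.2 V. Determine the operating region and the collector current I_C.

Assume active: I_B = (4 − 0.7)/10 = 0.33 mA, giving I_C = β·I_B = 49.5 mA.
But then V_CE = 7.3 − 49.5×2.2 = -102 V < V_CE(sat) = 0.2 V — impossible in the active region.
So the transistor is saturated. With V_CE = 0.2 V, I_C = (V_CC − 0.2)/R_C = 7.1/2.2 = 3.23 mA.
Check: β·I_B = 49.5 mA > I_C = 3.23 mA, confirming saturation.

saturation; I_C ≈ 3.2 mA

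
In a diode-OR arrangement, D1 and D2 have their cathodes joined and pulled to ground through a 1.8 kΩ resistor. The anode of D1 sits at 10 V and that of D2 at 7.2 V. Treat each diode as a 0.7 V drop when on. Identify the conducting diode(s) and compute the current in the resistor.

Assume both conduct. Then node N would need to be at both 10−0.7 = 9.3 V and 7.2−0.7 = 6.5 V, which is impossible.
Assume only D1 conducts: V_N = 10 − 0.7 = 9.3 V, so I_R = 9.3/1.8 = 5.17 mA.
Check D2: its anode-to-cathode voltage is 7.2 − 9.3 = -2.1 V < 0.7 V, so it is off. The assumption is consistent.

Only D1 conducts; I_R ≈ 5.2 mA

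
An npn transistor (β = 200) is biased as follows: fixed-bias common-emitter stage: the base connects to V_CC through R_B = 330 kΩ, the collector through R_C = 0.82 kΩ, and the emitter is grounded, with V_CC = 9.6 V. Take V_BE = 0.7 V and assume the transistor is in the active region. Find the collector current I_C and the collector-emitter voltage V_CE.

Base loop: V_CC = I_B·R_B + V_BE, so I_B = (9.6 − 0.7)/330 kΩ = 0.027 mA.
In the active region I_C = β·I_B = 200 × 0.027 = 5.39 mA.
Collector loop: V_CE = V_CC − I_C·R_C = 9.6 − 5.39×0.82 = 5.18 V.
Since V_CE = 5.18 V > V_CE(sat) ≈ 0.2 V, the transistor is in the active region as assumed.

I_C ≈ 5.4 mA, V_CE ≈ 5.2 V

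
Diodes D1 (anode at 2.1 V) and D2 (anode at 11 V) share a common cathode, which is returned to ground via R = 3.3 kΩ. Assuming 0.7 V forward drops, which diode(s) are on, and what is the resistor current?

Assume both conduct. Then node N would need to be at both 2.1−0.7 = 1.4 V and 11−0.7 = 10.3 V, which is impossible.
Assume only D2 conducts: V_N = 11 − 0.7 = 10.3 V, so I_R = 10.3/3.3 = 3.12 mA.
Check D1: its anode-to-cathode voltage is 2.1 − 10.3 = -8.2 V < 0.7 V, so it is off. The assumption is consistent.

Only D2 conducts; I_R ≈ 3.1 mA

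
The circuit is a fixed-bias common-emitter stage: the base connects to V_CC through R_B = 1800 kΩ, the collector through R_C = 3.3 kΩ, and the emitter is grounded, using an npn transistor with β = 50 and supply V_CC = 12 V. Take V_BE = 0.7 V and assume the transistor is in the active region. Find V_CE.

Base loop: V_CC = I_B·R_B + V_BE, so I_B = (12 − 0.7)/1800 kΩ = 0.00628 mA.
In the active region I_C = β·I_B = 50 × 0.00628 = 0.314 mA.
Collector loop: V_CE = V_CC − I_C·R_C = 12 − 0.314×3.3 = 11 V.
Since V_CE = 11 V > V_CE(sat) ≈ 0.2 V, the transistor is in the active region as assumed.

V_CE ≈ 11 V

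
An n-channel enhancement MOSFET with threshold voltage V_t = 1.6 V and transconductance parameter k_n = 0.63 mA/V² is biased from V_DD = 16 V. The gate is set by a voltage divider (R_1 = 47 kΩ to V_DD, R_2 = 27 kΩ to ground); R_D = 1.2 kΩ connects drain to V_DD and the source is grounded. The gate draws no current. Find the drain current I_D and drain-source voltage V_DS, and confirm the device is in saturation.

I_D ≈ 5.7 mA, V_DS ≈ 9.2 V

V_G = V_DD·R_2/(R_1+R_2) = 16×27/74 = 5.84 V. With the source grounded, V_GS = V_G = 5.84 V.
Assume saturation: I_D = (k_n/2)(V_GS − V_t)² = (0.63/2)×(5.84 − 1.6)² = 0.315×4.24² = 5.66 mA.
V_DS = V_DD − I_D·R_D = 16 − 5.66×1.2 = 9.21 V.
Saturation requires V_DS ≥ V_GS − V_t = 4.24 V; 9.21 ≥ 4.24 ✓.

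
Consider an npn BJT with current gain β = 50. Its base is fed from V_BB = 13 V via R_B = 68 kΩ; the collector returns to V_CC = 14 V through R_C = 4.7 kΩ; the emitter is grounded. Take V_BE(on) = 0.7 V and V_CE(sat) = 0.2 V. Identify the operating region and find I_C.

Assume active: I_B = (13 − 0.7)/68 = 0.181 mA, giving I_C = β·I_B = 9.04 mA.
But then V_CE = 14 − 9.04×4.7 = -28.5 V < V_CE(sat) = 0.2 V — impossible in the active region.
So the transistor is saturated. With V_CE = 0.2 V, I_C = (V_CC − 0.2)/R_C = 13.8/4.7 = 2.94 mA.
Check: β·I_B = 9.04 mA > I_C = 2.94 mA, confirming saturation.

saturation; I_C ≈ 2.9 mA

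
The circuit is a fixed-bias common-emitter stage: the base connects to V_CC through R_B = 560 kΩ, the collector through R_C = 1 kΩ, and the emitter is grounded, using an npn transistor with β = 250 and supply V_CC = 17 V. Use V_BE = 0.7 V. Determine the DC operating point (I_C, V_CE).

Base loop: V_CC = I_B·R_B + V_BE, so I_B = (17 − 0.7)/560 kΩ = 0.0291 mA.
In the active region I_C = β·I_B = 250 × 0.0291 = 7.28 mA.
Collector loop: V_CE = V_CC − I_C·R_C = 17 − 7.28×1 = 9.72 V.
Since V_CE = 9.72 V > V_CE(sat) ≈ 0.2 V, the transistor is in the active region as assumed.

I_C ≈ 7.3 mA, V_CE ≈ 9.7 V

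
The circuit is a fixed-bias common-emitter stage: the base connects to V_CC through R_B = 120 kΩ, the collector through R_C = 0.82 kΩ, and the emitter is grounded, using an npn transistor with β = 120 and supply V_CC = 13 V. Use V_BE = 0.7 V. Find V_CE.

V_CE ≈ 2.9 V

Base loop: V_CC = I_B·R_B + V_BE, so I_B = (13 − 0.7)/120 kΩ = 0.103 mA.
In the active region I_C = β·I_B = 120 × 0.103 = 12.3 mA.
Collector loop: V_CE = V_CC − I_C·R_C = 13 − 12.3×0.82 = 2.91 V.
Since V_CE = 2.91 V > V_CE(sat) ≈ 0.2 V, the transistor is in the active region as assumed.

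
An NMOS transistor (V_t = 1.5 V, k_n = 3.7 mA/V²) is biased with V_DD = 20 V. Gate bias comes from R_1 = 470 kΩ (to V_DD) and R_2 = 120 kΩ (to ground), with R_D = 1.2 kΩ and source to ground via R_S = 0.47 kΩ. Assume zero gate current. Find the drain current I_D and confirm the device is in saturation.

I_D ≈ 2.8 mA

V_G = V_DD·R_2/(R_1+R_2) = 20×120/590 = 4.07 V.
Assume saturation: I_D = (k_n/2)(V_GS − V_t)² with V_GS = V_G − I_D·R_S = 4.07 − 0.47·I_D.
Substituting gives 0.409·I_D² − 5.47·I_D + 12.2 = 0, with roots I_D = 2.83 or 10.5 mA.
The root I_D = 10.5 mA gives V_GS = -0.887 V ≤ V_t, so take I_D = 2.83 mA.
Then V_GS = 2.74 V and V_DS = V_DD − I_D(R_D+R_S) = 20 − 2.83×1.67 = 15.3 V.
Saturation requires V_DS ≥ V_GS − V_t = 1.24 V; 15.3 ≥ 1.24 ✓.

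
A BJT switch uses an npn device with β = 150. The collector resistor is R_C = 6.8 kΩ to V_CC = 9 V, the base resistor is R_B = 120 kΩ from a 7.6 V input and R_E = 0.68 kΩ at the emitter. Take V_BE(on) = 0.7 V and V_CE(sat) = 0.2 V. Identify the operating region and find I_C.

saturation; I_C ≈ 1.2 mA

Assume active: I_B = (7.6 − 0.7)/(120 + 151×0.68) = 0.031 mA, I_C = β·I_B = 4.65 mA.
Then V_CE = 9 − 4.65×6.8 − 4.68×0.68 = -25.8 V < 0.2 V — the active assumption fails.
Re-solve with V_CE = 0.2 V. KCL at the emitter: V_E/R_E = (V_BB−0.7−V_E)/R_B + (V_CC−0.2−V_E)/R_C, giving V_E = 0.831 V.
I_C = (V_CC − 0.2 − V_E)/R_C = (8.8 − 0.831)/6.8 = 1.17 mA.
Check: I_B = (6.9 − 0.831)/120 = 0.0506 mA, and β·I_B = 7.59 mA > I_C, confirming saturation.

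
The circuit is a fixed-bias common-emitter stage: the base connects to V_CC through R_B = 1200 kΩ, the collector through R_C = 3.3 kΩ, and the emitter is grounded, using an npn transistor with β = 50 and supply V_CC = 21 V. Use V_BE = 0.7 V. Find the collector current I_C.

I_C ≈ 0.85 mA

Base loop: V_CC = I_B·R_B + V_BE, so I_B = (21 − 0.7)/1200 kΩ = 0.0169 mA.
In the active region I_C = β·I_B = 50 × 0.0169 = 0.846 mA.
Collector loop: V_CE = V_CC − I_C·R_C = 21 − 0.846×3.3 = 18.2 V.
Since V_CE = 18.2 V > V_CE(sat) ≈ 0.2 V, the transistor is in the active region as assumed.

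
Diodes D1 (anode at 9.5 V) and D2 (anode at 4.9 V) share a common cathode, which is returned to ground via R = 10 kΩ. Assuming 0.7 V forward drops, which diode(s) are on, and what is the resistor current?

Assume both conduct. Then node N would need to be at both 9.5−0.7 = 8.8 V and 4.9−0.7 = 4.2 V, which is impossible.
Assume only D1 conducts: V_N = 9.5 − 0.7 = 8.8 V, so I_R = 8.8/10 = 0.88 mA.
Check D2: its anode-to-cathode voltage is 4.9 − 8.8 = -3.9 V < 0.7 V, so it is off. The assumption is consistent.

Only D1 conducts; I_R ≈ 0.88 mA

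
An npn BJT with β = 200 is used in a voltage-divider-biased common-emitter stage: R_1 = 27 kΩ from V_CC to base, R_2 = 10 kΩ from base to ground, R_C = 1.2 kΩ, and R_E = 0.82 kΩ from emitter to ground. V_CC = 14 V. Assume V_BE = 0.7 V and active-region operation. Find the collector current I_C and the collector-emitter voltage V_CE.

I_C ≈ 3.6 mA, V_CE ≈ 6.7 V

Thevenize the base divider: V_Th = V_CC·R_2/(R_1+R_2) = 14×10/37 = 3.78 V, R_Th = R_1‖R_2 = 7.3 kΩ.
Base-emitter loop: V_Th = I_B·R_Th + V_BE + (β+1)I_B·R_E, so I_B = (3.78 − 0.7) / (7.3 + 201×0.82) = 0.0179 mA.
I_C = β·I_B = 200×0.0179 = 3.58 mA, and I_E = (β+1)I_B = 3.6 mA.
V_CE = V_CC − I_C·R_C − I_E·R_E = 14 − 3.58×1.2 − 3.6×0.82 = 6.75 V.
V_CE = 6.75 V > 0.2 V confirms active-region operation.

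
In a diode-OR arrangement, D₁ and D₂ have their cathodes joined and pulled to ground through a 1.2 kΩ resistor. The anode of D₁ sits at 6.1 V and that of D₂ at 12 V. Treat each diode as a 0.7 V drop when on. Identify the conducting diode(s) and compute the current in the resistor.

Assume both conduct. Then node N would need to be at both 6.1−0.7 = 5.4 V and 12−0.7 = 11.3 V, which is impossible.
Assume only D₂ conducts: V_N = 12 − 0.7 = 11.3 V, so I_R = 11.3/1.2 = 9.42 mA.
Check D₁: its anode-to-cathode voltage is 6.1 − 11.3 = -5.2 V < 0.7 V, so it is off. The assumption is consistent.

Only D₂ conducts; I_R ≈ 9.4 mA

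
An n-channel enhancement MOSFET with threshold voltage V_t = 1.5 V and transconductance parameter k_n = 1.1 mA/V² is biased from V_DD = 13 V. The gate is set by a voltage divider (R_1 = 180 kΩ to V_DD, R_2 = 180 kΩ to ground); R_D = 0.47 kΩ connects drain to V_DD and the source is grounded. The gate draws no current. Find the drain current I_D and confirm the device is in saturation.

I_D ≈ 14 mA

V_G = V_DD·R_2/(R_1+R_2) = 13×180/360 = 6.5 V. With the source grounded, V_GS = V_G = 6.5 V.
Assume saturation: I_D = (k_n/2)(V_GS − V_t)² = (1.1/2)×(6.5 − 1.5)² = 0.55×5² = 13.8 mA.
V_DS = V_DD − I_D·R_D = 13 − 13.8×0.47 = 6.54 V.
Saturation requires V_DS ≥ V_GS − V_t = 5 V; 6.54 ≥ 5 ✓.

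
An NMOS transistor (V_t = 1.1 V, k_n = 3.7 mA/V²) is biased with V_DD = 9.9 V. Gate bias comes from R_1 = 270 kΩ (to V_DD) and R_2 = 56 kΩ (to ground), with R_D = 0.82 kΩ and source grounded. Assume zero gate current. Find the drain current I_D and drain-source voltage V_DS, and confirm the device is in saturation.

I_D ≈ 0.67 mA, V_DS ≈ 9.4 V

V_G = V_DD·R_2/(R_1+R_2) = 9.9×56/326 = 1.7 V. With the source grounded, V_GS = V_G = 1.7 V.
Assume saturation: I_D = (k_n/2)(V_GS − V_t)² = (3.7/2)×(1.7 − 1.1)² = 1.85×0.601² = 0.667 mA.
V_DS = V_DD − I_D·R_D = 9.9 − 0.667×0.82 = 9.35 V.
Saturation requires V_DS ≥ V_GS − V_t = 0.601 V; 9.35 ≥ 0.601 ✓.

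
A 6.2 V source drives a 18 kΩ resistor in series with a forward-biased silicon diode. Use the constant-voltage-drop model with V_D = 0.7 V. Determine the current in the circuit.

KVL around the loop: 6.2 = V_D + I·R = 0.7 + I × 18 kΩ.
So I = (6.2 − 0.7) / 18 kΩ = 5.5 / 18 = 0.306 mA.

I ≈ 0.31 mA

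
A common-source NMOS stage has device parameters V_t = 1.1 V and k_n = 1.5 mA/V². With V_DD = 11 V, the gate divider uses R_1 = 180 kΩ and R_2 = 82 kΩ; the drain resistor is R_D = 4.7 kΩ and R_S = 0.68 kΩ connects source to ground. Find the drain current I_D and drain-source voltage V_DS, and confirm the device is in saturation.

V_G = V_DD·R_2/(R_1+R_2) = 11×82/262 = 3.44 V.
Assume saturation: I_D = (k_n/2)(V_GS − V_t)² with V_GS = V_G − I_D·R_S = 3.44 − 0.68·I_D.
Substituting gives 0.347·I_D² − 3.39·I_D + 4.12 = 0, with roots I_D = 1.42 or 8.35 mA.
The root I_D = 8.35 mA gives V_GS = -2.24 V ≤ V_t, so take I_D = 1.42 mA.
Then V_GS = 2.48 V and V_DS = V_DD − I_D(R_D+R_S) = 11 − 1.42×5.38 = 3.36 V.
Saturation requires V_DS ≥ V_GS − V_t = 1.38 V; 3.36 ≥ 1.38 ✓.

I_D ≈ 1.4 mA, V_DS ≈ 3.4 V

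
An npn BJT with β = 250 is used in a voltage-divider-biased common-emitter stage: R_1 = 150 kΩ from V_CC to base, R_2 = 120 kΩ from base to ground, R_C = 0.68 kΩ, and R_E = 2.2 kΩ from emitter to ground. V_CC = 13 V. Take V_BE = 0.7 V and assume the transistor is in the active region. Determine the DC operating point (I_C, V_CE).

Thevenize the base divider: V_Th = V_CC·R_2/(R_1+R_2) = 13×120/270 = 5.78 V, R_Th = R_1‖R_2 = 66.7 kΩ.
Base-emitter loop: V_Th = I_B·R_Th + V_BE + (β+1)I_B·R_E, so I_B = (5.78 − 0.7) / (66.7 + 251×2.2) = 0.0082 mA.
I_C = β·I_B = 250×0.0082 = 2.05 mA, and I_E = (β+1)I_B = 2.06 mA.
V_CE = V_CC − I_C·R_C − I_E·R_E = 13 − 2.05×0.68 − 2.06×2.2 = 7.07 V.
V_CE = 7.07 V > 0.2 V confirms active-region operation.

I_C ≈ 2.1 mA, V_CE ≈ 7.1 V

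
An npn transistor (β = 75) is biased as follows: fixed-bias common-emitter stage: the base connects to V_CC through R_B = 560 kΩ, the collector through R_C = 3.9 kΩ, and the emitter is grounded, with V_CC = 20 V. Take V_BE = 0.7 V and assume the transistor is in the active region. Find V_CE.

V_CE ≈ 9.9 V

Base loop: V_CC = I_B·R_B + V_BE, so I_B = (20 − 0.7)/560 kΩ = 0.0345 mA.
In the active region I_C = β·I_B = 75 × 0.0345 = 2.58 mA.
Collector loop: V_CE = V_CC − I_C·R_C = 20 − 2.58×3.9 = 9.92 V.
Since V_CE = 9.92 V > V_CE(sat) ≈ 0.2 V, the transistor is in the active region as assumed.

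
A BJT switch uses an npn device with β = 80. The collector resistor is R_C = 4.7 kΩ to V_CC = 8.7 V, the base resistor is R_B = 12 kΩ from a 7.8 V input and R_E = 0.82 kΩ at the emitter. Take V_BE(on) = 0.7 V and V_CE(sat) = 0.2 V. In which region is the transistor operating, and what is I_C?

saturation; I_C ≈ 1.5 mA

Assume active: I_B = (7.8 − 0.7)/(12 + 81×0.82) = 0.0905 mA, I_C = β·I_B = 7.24 mA.
Then V_CE = 8.7 − 7.24×4.7 − 7.33×0.82 = -31.4 V < 0.2 V — the active assumption fails.
Re-solve with V_CE = 0.2 V. KCL at the emitter: V_E/R_E = (V_BB−0.7−V_E)/R_B + (V_CC−0.2−V_E)/R_C, giving V_E = 1.58 V.
I_C = (V_CC − 0.2 − V_E)/R_C = (8.5 − 1.58)/4.7 = 1.47 mA.
Check: I_B = (7.1 − 1.58)/12 = 0.46 mA, and β·I_B = 36.8 mA > I_C, confirming saturation.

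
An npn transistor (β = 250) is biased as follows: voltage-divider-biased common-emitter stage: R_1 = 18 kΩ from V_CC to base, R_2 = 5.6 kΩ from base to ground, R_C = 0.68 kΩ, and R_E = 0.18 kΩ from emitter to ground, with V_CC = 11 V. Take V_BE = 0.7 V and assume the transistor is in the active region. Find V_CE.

Thevenize the base divider: V_Th = V_CC·R_2/(R_1+R_2) = 11×5.6/23.6 = 2.61 V, R_Th = R_1‖R_2 = 4.27 kΩ.
Base-emitter loop: V_Th = I_B·R_Th + V_BE + (β+1)I_B·R_E, so I_B = (2.61 − 0.7) / (4.27 + 251×0.18) = 0.0386 mA.
I_C = β·I_B = 250×0.0386 = 9.66 mA, and I_E = (β+1)I_B = 9.7 mA.
V_CE = V_CC − I_C·R_C − I_E·R_E = 11 − 9.66×0.68 − 9.7×0.18 = 2.69 V.
V_CE = 2.69 V > 0.2 V confirms active-region operation.

V_CE ≈ 2.7 V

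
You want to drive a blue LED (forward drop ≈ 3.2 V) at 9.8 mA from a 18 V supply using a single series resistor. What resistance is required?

R ≈ 1.5 kΩ

The resistor drops V_S − V_D = 18 − 3.2 = 14.8 V at 9.8 mA.
R = 14.8 V / 9.8 mA = 1.51 kΩ.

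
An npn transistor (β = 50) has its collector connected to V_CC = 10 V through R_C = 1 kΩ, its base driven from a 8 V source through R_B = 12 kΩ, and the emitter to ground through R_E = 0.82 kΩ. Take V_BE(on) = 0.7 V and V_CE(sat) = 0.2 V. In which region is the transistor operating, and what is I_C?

saturation; I_C ≈ 5.3 mA

Assume active: I_B = (8 − 0.7)/(12 + 51×0.82) = 0.136 mA, I_C = β·I_B = 6.78 mA.
Then V_CE = 10 − 6.78×1 − 6.92×0.82 = -2.45 V < 0.2 V — the active assumption fails.
Re-solve with V_CE = 0.2 V. KCL at the emitter: V_E/R_E = (V_BB−0.7−V_E)/R_B + (V_CC−0.2−V_E)/R_C, giving V_E = 4.52 V.
I_C = (V_CC − 0.2 − V_E)/R_C = (9.8 − 4.52)/1 = 5.28 mA.
Check: I_B = (7.3 − 4.52)/12 = 0.232 mA, and β·I_B = 11.6 mA > I_C, confirming saturation.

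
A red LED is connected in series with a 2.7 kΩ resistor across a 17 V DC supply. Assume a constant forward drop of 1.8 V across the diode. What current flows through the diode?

I ≈ 5.6 mA

KVL around the loop: 17 = V_D + I·R = 1.8 + I × 2.7 kΩ.
So I = (17 − 1.8) / 2.7 kΩ = 15.2 / 2.7 = 5.63 mA.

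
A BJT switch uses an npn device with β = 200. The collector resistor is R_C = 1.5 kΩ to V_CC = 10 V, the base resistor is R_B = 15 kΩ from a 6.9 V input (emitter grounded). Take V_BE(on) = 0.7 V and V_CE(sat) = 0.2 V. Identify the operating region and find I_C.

Assume active: I_B = (6.9 − 0.7)/15 = 0.413 mA, giving I_C = β·I_B = 82.7 mA.
But then V_CE = 10 − 82.7×1.5 = -114 V < V_CE(sat) = 0.2 V — impossible in the active region.
So the transistor is saturated. With V_CE = 0.2 V, I_C = (V_CC − 0.2)/R_C = 9.8/1.5 = 6.53 mA.
Check: β·I_B = 82.7 mA > I_C = 6.53 mA, confirming saturation.

saturation; I_C ≈ 6.5 mA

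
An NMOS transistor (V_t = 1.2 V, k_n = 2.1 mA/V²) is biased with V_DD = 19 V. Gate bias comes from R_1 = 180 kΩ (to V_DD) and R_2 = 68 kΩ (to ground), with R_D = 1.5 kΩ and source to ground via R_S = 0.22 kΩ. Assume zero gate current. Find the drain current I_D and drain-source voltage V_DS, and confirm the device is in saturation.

I_D ≈ 6.7 mA, V_DS ≈ 7.4 V

V_G = V_DD·R_2/(R_1+R_2) = 19×68/248 = 5.21 V.
Assume saturation: I_D = (k_n/2)(V_GS − V_t)² with V_GS = V_G − I_D·R_S = 5.21 − 0.22·I_D.
Substituting gives 0.0508·I_D² − 2.85·I_D + 16.9 = 0, with roots I_D = 6.72 or 49.4 mA.
The root I_D = 49.4 mA gives V_GS = -5.66 V ≤ V_t, so take I_D = 6.72 mA.
Then V_GS = 3.73 V and V_DS = V_DD − I_D(R_D+R_S) = 19 − 6.72×1.72 = 7.44 V.
Saturation requires V_DS ≥ V_GS − V_t = 2.53 V; 7.44 ≥ 2.53 ✓.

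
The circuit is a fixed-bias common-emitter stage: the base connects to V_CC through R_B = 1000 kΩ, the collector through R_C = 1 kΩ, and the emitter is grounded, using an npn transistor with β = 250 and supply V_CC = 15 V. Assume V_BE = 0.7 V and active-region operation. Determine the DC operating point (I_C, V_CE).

Base loop: V_CC = I_B·R_B + V_BE, so I_B = (15 − 0.7)/1000 kΩ = 0.0143 mA.
In the active region I_C = β·I_B = 250 × 0.0143 = 3.58 mA.
Collector loop: V_CE = V_CC − I_C·R_C = 15 − 3.58×1 = 11.4 V.
Since V_CE = 11.4 V > V_CE(sat) ≈ 0.2 V, the transistor is in the active region as assumed.

I_C ≈ 3.6 mA, V_CE ≈ 11 V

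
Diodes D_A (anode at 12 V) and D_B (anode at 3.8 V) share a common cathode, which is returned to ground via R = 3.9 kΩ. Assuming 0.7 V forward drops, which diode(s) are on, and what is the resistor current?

Assume both conduct. Then node N would need to be at both 12−0.7 = 11.3 V and 3.8−0.7 = 3.1 V, which is impossible.
Assume only D_A conducts: V_N = 12 − 0.7 = 11.3 V, so I_R = 11.3/3.9 = 2.9 mA.
Check D_B: its anode-to-cathode voltage is 3.8 − 11.3 = -7.5 V < 0.7 V, so it is off. The assumption is consistent.

Only D_A conducts; I_R ≈ 2.9 mA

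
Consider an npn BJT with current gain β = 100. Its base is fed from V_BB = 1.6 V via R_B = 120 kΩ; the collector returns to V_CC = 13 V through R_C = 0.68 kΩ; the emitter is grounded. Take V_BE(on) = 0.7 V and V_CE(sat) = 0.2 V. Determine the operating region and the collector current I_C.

Assume active. Base-emitter loop: I_B = (V_BB − V_BE)/R_B = (1.6 − 0.7)/120 = 0.0075 mA.
I_C = β·I_B = 100×0.0075 = 0.75 mA.
V_CE = V_CC − I_C·R_C = 13 − 0.75×0.68 = 12.5 V > V_CE(sat), so the active-region assumption holds.

active; I_C ≈ 0.75 mA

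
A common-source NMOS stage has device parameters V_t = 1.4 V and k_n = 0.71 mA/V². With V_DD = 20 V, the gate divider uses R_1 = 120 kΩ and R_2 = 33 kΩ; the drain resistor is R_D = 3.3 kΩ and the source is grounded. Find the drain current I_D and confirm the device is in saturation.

V_G = V_DD·R_2/(R_1+R_2) = 20×33/153 = 4.31 V. With the source grounded, V_GS = V_G = 4.31 V.
Assume saturation: I_D = (k_n/2)(V_GS − V_t)² = (0.71/2)×(4.31 − 1.4)² = 0.355×2.91² = 3.01 mA.
V_DS = V_DD − I_D·R_D = 20 − 3.01×3.3 = 10.1 V.
Saturation requires V_DS ≥ V_GS − V_t = 2.91 V; 10.1 ≥ 2.91 ✓.

I_D ≈ 3 mA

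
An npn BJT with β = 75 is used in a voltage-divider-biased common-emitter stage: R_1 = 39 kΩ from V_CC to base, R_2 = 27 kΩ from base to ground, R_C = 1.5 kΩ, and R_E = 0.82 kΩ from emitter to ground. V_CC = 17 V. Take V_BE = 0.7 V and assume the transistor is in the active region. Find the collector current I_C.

Thevenize the base divider: V_Th = V_CC·R_2/(R_1+R_2) = 17×27/66 = 6.95 V, R_Th = R_1‖R_2 = 16 kΩ.
Base-emitter loop: V_Th = I_B·R_Th + V_BE + (β+1)I_B·R_E, so I_B = (6.95 − 0.7) / (16 + 76×0.82) = 0.0799 mA.
I_C = β·I_B = 75×0.0799 = 5.99 mA, and I_E = (β+1)I_B = 6.07 mA.
V_CE = V_CC − I_C·R_C − I_E·R_E = 17 − 5.99×1.5 − 6.07×0.82 = 3.03 V.
V_CE = 3.03 V > 0.2 V confirms active-region operation.

I_C ≈ 6 mA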